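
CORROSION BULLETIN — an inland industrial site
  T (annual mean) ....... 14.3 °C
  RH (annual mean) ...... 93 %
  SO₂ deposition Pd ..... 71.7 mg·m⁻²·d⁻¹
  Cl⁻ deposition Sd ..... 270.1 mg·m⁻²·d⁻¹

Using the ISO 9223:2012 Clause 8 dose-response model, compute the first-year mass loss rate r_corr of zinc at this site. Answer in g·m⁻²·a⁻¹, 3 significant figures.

zinc: temperature factor f = -0.071·(4.3) = -0.3053
  sulphur-dioxide contribution → 4.491 μm/a
  chloride contribution → 3.02 μm/a
  ⇒ r_corr(zinc) = 7.511 μm/a
Convert to mass loss: 7.511 μm/a × 7.14 g/cm³ = 53.63 g·m⁻²·a⁻¹

r_corr = 53.6 g·m⁻²·a⁻¹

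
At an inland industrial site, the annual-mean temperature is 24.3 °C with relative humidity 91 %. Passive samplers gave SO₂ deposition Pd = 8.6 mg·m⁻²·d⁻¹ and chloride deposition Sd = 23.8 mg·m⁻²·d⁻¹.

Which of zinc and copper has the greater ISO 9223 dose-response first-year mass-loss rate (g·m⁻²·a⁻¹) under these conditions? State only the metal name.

copper

zinc: temperature factor f = -0.071·(14.3) = -1.0153
  sulphur-dioxide contribution → 0.7921 μm/a
  chloride contribution → 1.741 μm/a
  total first-year rate 2.533 μm/a
  mass loss = 2.533 μm/a × 7.14 g/cm³ = 18.09 g·m⁻²·a⁻¹
copper: f(T) = -0.080·(T−10) [T>10 °C] = -1.1440
  sulphur-dioxide contribution → 0.6341 μm/a
  chloride contribution → 2.1 μm/a
  total first-year rate 2.734 μm/a
  mass loss = 2.734 μm/a × 8.96 g/cm³ = 24.5 g·m⁻²·a⁻¹
Ordering by g·m⁻²·a⁻¹: copper (24.5) > zinc (18.1)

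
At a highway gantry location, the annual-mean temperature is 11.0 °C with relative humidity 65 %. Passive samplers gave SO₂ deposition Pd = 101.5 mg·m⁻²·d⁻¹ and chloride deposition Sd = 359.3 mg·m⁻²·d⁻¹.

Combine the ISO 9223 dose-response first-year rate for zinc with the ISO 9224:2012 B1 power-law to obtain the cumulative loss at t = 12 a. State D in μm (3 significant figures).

zinc: T>10 °C ⇒ hinge -0.071·(11.0−10) = -0.0710
  sulphur-dioxide contribution → 1.824 μm/a
  chloride contribution → 2.146 μm/a
  ⇒ r_corr(zinc) = 3.97 μm/a
Long-term exponent b (ISO 9224 Table 2, B1) = 0.813
  D(12) = 3.97 × 12^0.813 = 3.97 × 7.54 = 29.93 μm

D(12) = 29.9 μm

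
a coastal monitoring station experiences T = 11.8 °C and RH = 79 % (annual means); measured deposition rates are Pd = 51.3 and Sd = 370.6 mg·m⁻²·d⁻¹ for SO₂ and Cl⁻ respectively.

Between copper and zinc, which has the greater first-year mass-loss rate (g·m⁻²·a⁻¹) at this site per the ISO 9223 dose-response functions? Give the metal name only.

zinc

copper: f(T) = -0.080·(T−10) [T>10 °C] = -0.1440
  sulphur-dioxide contribution → 1.351 μm/a
  chloride contribution → 1.551 μm/a
  ⇒ r_corr(copper) = 2.902 μm/a
  mass loss = 2.902 μm/a × 8.96 g/cm³ = 26 g·m⁻²·a⁻¹
zinc: temperature factor f = -0.071·(1.8) = -0.1278
  sulphur-dioxide contribution → 2.431 μm/a
  chloride contribution → 2.614 μm/a
  total first-year rate 5.045 μm/a
  mass loss = 5.045 μm/a × 7.14 g/cm³ = 36.02 g·m⁻²·a⁻¹
Ordering by g·m⁻²·a⁻¹: zinc (36) > copper (26)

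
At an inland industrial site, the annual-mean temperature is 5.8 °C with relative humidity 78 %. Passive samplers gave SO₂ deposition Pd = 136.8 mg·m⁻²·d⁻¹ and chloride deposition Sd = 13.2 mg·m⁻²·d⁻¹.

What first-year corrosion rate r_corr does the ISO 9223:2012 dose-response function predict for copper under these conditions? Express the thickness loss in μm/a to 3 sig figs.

r_corr = 1.57 μm/a

copper: T≤10 °C ⇒ hinge +0.126·(5.8−10) = -0.5292
  Pd branch = 0.0053·Pd^0.26·e^(0.059·RH+f) = 1.118 μm/a
  Cl⁻ term: 0.01025·13.2^0.27·exp(0.036·78+0.049·5.8) = 0.4531
  r_corr = 1.118 + 0.4531 = 1.571 μm/a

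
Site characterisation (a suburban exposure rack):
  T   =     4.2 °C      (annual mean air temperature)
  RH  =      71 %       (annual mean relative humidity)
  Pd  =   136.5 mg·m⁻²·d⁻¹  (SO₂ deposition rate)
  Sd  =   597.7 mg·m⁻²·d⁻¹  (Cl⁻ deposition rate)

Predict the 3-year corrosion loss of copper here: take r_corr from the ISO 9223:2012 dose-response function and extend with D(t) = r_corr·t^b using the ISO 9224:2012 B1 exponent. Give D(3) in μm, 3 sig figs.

D(3) = 3.15 μm

copper: T≤10 °C ⇒ hinge +0.126·(4.2−10) = -0.7308
  SO₂ term: 0.0053·136.5^0.26·exp(0.059·71-0.7308) = 0.6043
  Sd branch = 0.01025·Sd^0.27·e^(0.036·RH+0.049·T) = 0.9116 μm/a
  sum: 0.6043 + 0.9116 → r_corr = 1.516 μm/a
Long-term exponent b (ISO 9224 Table 2, B1) = 0.667
  D(3) = 1.516 × 3^0.667 = 1.516 × 2.081 = 3.154 μm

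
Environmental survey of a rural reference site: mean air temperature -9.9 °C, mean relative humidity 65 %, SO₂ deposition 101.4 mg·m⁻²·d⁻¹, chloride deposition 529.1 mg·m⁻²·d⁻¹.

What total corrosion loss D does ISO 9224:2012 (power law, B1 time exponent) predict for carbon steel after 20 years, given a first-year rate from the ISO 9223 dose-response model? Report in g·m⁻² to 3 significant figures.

D(20) = 1.21e+03 g·m⁻²

carbon steel: f(T) = +0.150·(T−10) [T≤10 °C] = -2.9850
  SO₂ term: 1.77·101.4^0.52·exp(0.02·65-2.9850) = 3.625
  Cl⁻ term: 0.102·529.1^0.62·exp(0.033·65+0.04·-9.9) = 28.63
  sum: 3.625 + 28.63 → r_corr = 32.25 μm/a
ISO 9224: D(t) = r_corr · t^b with b = 0.523 (carbon steel, B1)
  D(20) = 32.25 × 20^0.523 = 32.25 × 4.791 = 154.5 μm
  Mass loss = 154.5 μm × 7.85 g/cm³ = 1213 g·m⁻²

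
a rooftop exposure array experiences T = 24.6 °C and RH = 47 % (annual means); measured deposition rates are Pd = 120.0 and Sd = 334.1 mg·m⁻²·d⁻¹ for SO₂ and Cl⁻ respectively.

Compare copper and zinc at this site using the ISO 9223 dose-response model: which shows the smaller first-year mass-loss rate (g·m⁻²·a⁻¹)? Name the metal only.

copper

copper: T>10 °C ⇒ hinge -0.080·(24.6−10) = -1.1680
  Pd branch = 0.0053·Pd^0.26·e^(0.059·RH+f) = 0.0916 μm/a
  Sd branch = 0.01025·Sd^0.27·e^(0.036·RH+0.049·T) = 0.8923 μm/a
  r_corr = 0.0916 + 0.8923 = 0.9839 μm/a
  mass loss = 0.9839 μm/a × 8.96 g/cm³ = 8.815 g·m⁻²·a⁻¹
zinc: temperature factor f = -0.071·(14.6) = -1.0366
  Pd branch = 0.0129·Pd^0.44·e^(0.046·RH+f) = 0.3267 μm/a
  Cl⁻ term: 0.0175·334.1^0.57·exp(0.008·47+0.085·24.6) = 5.663
  r_corr = 0.3267 + 5.663 = 5.99 μm/a
  mass loss = 5.99 μm/a × 7.14 g/cm³ = 42.77 g·m⁻²·a⁻¹
Ordering by g·m⁻²·a⁻¹: zinc (42.8) > copper (8.82)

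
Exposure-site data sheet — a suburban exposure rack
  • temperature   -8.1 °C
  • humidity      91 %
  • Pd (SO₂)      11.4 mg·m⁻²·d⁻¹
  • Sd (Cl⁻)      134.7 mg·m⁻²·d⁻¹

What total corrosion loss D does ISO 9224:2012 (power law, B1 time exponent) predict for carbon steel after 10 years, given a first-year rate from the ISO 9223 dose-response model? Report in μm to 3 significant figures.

D(10) = 112 μm

carbon steel: T≤10 °C ⇒ hinge +0.150·(-8.1−10) = -2.7150
  Pd branch = 1.77·Pd^0.52·e^(0.02·RH+f) = 2.564 μm/a
  Sd branch = 0.102·Sd^0.62·e^(0.033·RH+0.04·T) = 31.07 μm/a
  r_corr = 2.564 + 31.07 = 33.63 μm/a
Power-law: D(10) = r_corr · 10^0.523
  D(10) = 33.63 × 10^0.523 = 33.63 × 3.334 = 112.1 μm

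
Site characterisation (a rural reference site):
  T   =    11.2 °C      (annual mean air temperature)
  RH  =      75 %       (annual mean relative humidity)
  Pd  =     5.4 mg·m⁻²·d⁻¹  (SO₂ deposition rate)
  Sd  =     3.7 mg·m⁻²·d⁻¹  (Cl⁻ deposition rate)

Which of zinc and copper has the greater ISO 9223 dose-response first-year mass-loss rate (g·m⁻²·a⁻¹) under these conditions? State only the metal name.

copper

zinc: T>10 °C ⇒ hinge -0.071·(11.2−10) = -0.0852
  Pd branch = 0.0129·Pd^0.44·e^(0.046·RH+f) = 0.7837 μm/a
  Cl⁻ term: 0.0175·3.7^0.57·exp(0.008·75+0.085·11.2) = 0.1742
  r_corr = 0.7837 + 0.1742 = 0.9579 μm/a
  mass loss = 0.9579 μm/a × 7.14 g/cm³ = 6.839 g·m⁻²·a⁻¹
copper: T>10 °C ⇒ hinge -0.080·(11.2−10) = -0.0960
  Pd branch = 0.0053·Pd^0.26·e^(0.059·RH+f) = 0.6234 μm/a
  Sd branch = 0.01025·Sd^0.27·e^(0.036·RH+0.049·T) = 0.3759 μm/a
  r_corr = 0.6234 + 0.3759 = 0.9993 μm/a
  mass loss = 0.9993 μm/a × 8.96 g/cm³ = 8.954 g·m⁻²·a⁻¹
Ordering by g·m⁻²·a⁻¹: copper (8.95) > zinc (6.84)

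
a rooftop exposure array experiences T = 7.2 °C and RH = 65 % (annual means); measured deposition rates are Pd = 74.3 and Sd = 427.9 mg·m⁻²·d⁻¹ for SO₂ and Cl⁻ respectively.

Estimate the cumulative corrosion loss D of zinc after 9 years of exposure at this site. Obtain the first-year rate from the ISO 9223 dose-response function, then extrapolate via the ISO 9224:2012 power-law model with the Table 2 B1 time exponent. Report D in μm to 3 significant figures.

zinc: f(T) = +0.038·(T−10) [T≤10 °C] = -0.1064
  Pd branch = 0.0129·Pd^0.44·e^(0.046·RH+f) = 1.535 μm/a
  Sd branch = 0.0175·Sd^0.57·e^(0.008·RH+0.085·T) = 1.716 μm/a
  sum: 1.535 + 1.716 → r_corr = 3.251 μm/a
Long-term exponent b (ISO 9224 Table 2, B1) = 0.813
  D(9) = 3.251 × 9^0.813 = 3.251 × 5.968 = 19.4 μm

D(9) = 19.4 μm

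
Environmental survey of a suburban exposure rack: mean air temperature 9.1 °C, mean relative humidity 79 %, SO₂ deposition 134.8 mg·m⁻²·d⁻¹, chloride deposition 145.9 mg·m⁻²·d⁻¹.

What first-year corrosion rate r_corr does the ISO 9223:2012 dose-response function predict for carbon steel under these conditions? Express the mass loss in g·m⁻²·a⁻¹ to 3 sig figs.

r_corr = 1.10e+03 g·m⁻²·a⁻¹

carbon steel: T≤10 °C ⇒ hinge +0.150·(9.1−10) = -0.1350
  Pd branch = 1.77·Pd^0.52·e^(0.02·RH+f) = 96.15 μm/a
  Sd branch = 0.102·Sd^0.62·e^(0.033·RH+0.04·T) = 43.71 μm/a
  r_corr = 96.15 + 43.71 = 139.9 μm/a
Convert to mass loss: 139.9 μm/a × 7.85 g/cm³ = 1098 g·m⁻²·a⁻¹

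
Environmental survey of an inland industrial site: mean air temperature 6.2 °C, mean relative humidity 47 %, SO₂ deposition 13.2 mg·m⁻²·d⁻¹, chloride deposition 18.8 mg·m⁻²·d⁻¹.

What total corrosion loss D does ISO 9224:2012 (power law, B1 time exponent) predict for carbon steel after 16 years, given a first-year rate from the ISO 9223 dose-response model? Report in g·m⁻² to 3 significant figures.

carbon steel: temperature factor f = +0.150·(-3.8) = -0.5700
  Pd branch = 1.77·Pd^0.52·e^(0.02·RH+f) = 9.803 μm/a
  Cl⁻ term: 0.102·18.8^0.62·exp(0.033·47+0.04·6.2) = 3.801
  r_corr = 9.803 + 3.801 = 13.6 μm/a
Power-law: D(16) = r_corr · 16^0.523
  D(16) = 13.6 × 16^0.523 = 13.6 × 4.263 = 58 μm
  Mass loss = 58 μm × 7.85 g/cm³ = 455.3 g·m⁻²

D(16) = 455 g·m⁻²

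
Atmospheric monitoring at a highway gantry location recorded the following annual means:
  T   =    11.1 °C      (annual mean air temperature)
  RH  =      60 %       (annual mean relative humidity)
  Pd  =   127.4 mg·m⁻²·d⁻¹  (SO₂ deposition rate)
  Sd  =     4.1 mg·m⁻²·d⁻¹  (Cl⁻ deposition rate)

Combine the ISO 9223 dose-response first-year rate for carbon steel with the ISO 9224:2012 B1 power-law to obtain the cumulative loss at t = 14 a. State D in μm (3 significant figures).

D(14) = 285 μm

carbon steel: T>10 °C ⇒ hinge -0.054·(11.1−10) = -0.0594
  Pd branch = 1.77·Pd^0.52·e^(0.02·RH+f) = 68.87 μm/a
  Cl⁻ term: 0.102·4.1^0.62·exp(0.033·60+0.04·11.1) = 2.762
  sum: 68.87 + 2.762 → r_corr = 71.63 μm/a
Power-law: D(14) = r_corr · 14^0.523
  D(14) = 71.63 × 14^0.523 = 71.63 × 3.976 = 284.8 μm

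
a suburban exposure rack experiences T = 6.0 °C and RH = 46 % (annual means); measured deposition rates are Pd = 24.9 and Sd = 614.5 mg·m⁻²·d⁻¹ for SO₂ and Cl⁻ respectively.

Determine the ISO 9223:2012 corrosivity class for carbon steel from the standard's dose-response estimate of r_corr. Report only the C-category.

carbon steel: f(T) = +0.150·(T−10) [T≤10 °C] = -0.6000
  SO₂ term: 1.77·24.9^0.52·exp(0.02·46-0.6000) = 12.97
  Cl⁻ term: 0.102·614.5^0.62·exp(0.033·46+0.04·6.0) = 31.69
  sum: 12.97 + 31.69 → r_corr = 44.66 μm/a
Category bounds: 25…50 μm/a bracket r_corr ⇒ C3

C3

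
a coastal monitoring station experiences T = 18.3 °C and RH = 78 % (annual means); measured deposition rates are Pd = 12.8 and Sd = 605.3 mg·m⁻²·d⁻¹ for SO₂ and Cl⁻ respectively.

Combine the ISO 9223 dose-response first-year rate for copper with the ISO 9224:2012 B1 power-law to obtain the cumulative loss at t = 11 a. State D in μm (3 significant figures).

D(11) = 14.2 μm

copper: f(T) = -0.080·(T−10) [T>10 °C] = -0.6640
  SO₂ term: 0.0053·12.8^0.26·exp(0.059·78-0.6640) = 0.5277
  Sd branch = 0.01025·Sd^0.27·e^(0.036·RH+0.049·T) = 2.348 μm/a
  sum: 0.5277 + 2.348 → r_corr = 2.876 μm/a
Long-term exponent b (ISO 9224 Table 2, B1) = 0.667
  D(11) = 2.876 × 11^0.667 = 2.876 × 4.95 = 14.24 μm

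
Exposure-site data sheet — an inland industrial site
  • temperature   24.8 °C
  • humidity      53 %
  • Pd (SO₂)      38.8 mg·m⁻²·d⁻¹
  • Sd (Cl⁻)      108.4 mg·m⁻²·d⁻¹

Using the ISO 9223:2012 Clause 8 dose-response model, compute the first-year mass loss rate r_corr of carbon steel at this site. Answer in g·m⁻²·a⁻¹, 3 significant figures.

r_corr = 348 g·m⁻²·a⁻¹

carbon steel: T>10 °C ⇒ hinge -0.054·(24.8−10) = -0.7992
  sulphur-dioxide contribution → 15.4 μm/a
  chloride contribution → 28.89 μm/a
  ⇒ r_corr(carbon steel) = 44.28 μm/a
Convert to mass loss: 44.28 μm/a × 7.85 g/cm³ = 347.6 g·m⁻²·a⁻¹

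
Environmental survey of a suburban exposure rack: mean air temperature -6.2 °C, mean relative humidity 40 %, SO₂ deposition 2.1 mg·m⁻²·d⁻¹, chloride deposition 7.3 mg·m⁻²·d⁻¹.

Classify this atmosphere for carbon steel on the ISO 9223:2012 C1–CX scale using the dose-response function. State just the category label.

C2

carbon steel: temperature factor f = +0.150·(-16.2) = -2.4300
  SO₂ term: 1.77·2.1^0.52·exp(0.02·40-2.4300) = 0.5101
  Cl⁻ term: 0.102·7.3^0.62·exp(0.033·40+0.04·-6.2) = 1.022
  r_corr = 0.5101 + 1.022 = 1.532 μm/a
ISO 9223 Table 2 (carbon steel): 1.3 < 1.53 ≤ 25 μm/a ⇒ C2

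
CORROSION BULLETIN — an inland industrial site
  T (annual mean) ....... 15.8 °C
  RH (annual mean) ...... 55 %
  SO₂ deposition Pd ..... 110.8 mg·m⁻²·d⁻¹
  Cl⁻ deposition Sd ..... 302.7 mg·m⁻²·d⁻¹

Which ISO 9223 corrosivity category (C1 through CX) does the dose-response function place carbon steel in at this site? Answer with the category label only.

C5

carbon steel: f(T) = -0.054·(T−10) [T>10 °C] = -0.3132
  sulphur-dioxide contribution → 44.96 μm/a
  chloride contribution → 40.7 μm/a
  ⇒ r_corr(carbon steel) = 85.66 μm/a
ISO 9223 Table 2 (carbon steel): 80 < 85.7 ≤ 200 μm/a ⇒ C5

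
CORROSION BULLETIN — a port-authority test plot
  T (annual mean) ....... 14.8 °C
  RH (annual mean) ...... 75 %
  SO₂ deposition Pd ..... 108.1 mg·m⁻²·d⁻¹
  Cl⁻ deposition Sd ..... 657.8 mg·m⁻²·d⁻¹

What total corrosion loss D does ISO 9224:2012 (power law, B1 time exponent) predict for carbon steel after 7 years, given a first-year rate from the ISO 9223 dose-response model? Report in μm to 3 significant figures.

D(7) = 532 μm

carbon steel: temperature factor f = -0.054·(4.8) = -0.2592
  sulphur-dioxide contribution → 69.89 μm/a
  chloride contribution → 122.4 μm/a
  total first-year rate 192.3 μm/a
Power-law: D(7) = r_corr · 7^0.523
  D(7) = 192.3 × 7^0.523 = 192.3 × 2.767 = 532.1 μm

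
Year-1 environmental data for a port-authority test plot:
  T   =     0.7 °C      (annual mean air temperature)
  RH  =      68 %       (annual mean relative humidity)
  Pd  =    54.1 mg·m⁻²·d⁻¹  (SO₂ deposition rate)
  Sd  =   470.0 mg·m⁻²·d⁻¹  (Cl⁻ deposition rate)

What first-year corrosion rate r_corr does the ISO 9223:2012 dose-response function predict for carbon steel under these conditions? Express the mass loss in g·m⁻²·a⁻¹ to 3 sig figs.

carbon steel: f(T) = +0.150·(T−10) [T≤10 °C] = -1.3950
  sulphur-dioxide contribution → 13.62 μm/a
  chloride contribution → 44.88 μm/a
  ⇒ r_corr(carbon steel) = 58.49 μm/a
Convert to mass loss: 58.49 μm/a × 7.85 g/cm³ = 459.2 g·m⁻²·a⁻¹

r_corr = 459 g·m⁻²·a⁻¹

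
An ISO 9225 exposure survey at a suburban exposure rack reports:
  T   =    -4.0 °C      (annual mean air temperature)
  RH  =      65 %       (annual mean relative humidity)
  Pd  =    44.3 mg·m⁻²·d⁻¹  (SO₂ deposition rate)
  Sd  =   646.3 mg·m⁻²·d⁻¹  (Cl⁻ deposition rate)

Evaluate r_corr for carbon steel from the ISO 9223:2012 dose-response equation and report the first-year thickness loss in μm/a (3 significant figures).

carbon steel: T≤10 °C ⇒ hinge +0.150·(-4.0−10) = -2.1000
  sulphur-dioxide contribution → 5.71 μm/a
  chloride contribution → 41.03 μm/a
  ⇒ r_corr(carbon steel) = 46.74 μm/a

r_corr = 46.7 μm/a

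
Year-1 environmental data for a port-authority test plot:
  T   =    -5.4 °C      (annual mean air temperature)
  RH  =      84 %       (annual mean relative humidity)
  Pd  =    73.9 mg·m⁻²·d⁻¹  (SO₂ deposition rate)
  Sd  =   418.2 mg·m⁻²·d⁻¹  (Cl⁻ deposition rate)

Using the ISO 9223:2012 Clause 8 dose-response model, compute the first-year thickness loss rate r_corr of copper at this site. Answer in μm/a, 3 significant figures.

copper: temperature factor f = +0.126·(-15.4) = -1.9404
  SO₂ term: 0.0053·73.9^0.26·exp(0.059·84-1.9404) = 0.331
  Sd branch = 0.01025·Sd^0.27·e^(0.036·RH+0.049·T) = 0.8258 μm/a
  sum: 0.331 + 0.8258 → r_corr = 1.157 μm/a

r_corr = 1.16 μm/a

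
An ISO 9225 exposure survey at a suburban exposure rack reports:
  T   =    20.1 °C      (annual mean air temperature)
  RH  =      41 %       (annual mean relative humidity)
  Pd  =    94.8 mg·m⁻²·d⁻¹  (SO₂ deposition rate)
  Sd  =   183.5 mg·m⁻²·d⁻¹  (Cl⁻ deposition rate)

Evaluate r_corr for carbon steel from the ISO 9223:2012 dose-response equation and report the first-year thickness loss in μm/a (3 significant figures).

r_corr = 47.2 μm/a

carbon steel: temperature factor f = -0.054·(10.1) = -0.5454
  sulphur-dioxide contribution → 24.84 μm/a
  chloride contribution → 22.33 μm/a
  ⇒ r_corr(carbon steel) = 47.17 μm/a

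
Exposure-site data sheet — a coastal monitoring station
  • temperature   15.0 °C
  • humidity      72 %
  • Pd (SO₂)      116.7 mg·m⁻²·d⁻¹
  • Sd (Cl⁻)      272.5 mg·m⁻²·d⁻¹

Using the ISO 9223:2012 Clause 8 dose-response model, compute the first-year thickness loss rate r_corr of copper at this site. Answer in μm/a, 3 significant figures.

r_corr = 2.15 μm/a

copper: T>10 °C ⇒ hinge -0.080·(15.0−10) = -0.4000
  Pd branch = 0.0053·Pd^0.26·e^(0.059·RH+f) = 0.8568 μm/a
  Sd branch = 0.01025·Sd^0.27·e^(0.036·RH+0.049·T) = 1.298 μm/a
  sum: 0.8568 + 1.298 → r_corr = 2.154 μm/a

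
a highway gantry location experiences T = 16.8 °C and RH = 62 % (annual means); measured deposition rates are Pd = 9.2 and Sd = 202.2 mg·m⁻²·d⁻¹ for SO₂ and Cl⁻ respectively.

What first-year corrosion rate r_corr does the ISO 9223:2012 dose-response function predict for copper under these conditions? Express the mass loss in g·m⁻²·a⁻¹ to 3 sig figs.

copper: temperature factor f = -0.080·(6.8) = -0.5440
  sulphur-dioxide contribution → 0.2124 μm/a
  chloride contribution → 0.9123 μm/a
  ⇒ r_corr(copper) = 1.125 μm/a
Convert to mass loss: 1.125 μm/a × 8.96 g/cm³ = 10.08 g·m⁻²·a⁻¹

r_corr = 10.1 g·m⁻²·a⁻¹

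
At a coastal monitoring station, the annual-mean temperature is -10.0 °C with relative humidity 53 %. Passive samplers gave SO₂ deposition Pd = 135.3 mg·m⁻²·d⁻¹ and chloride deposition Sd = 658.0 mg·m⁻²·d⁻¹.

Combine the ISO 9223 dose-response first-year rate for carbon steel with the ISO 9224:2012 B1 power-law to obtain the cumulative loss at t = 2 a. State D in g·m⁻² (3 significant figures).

carbon steel: f(T) = +0.150·(T−10) [T≤10 °C] = -3.0000
  sulphur-dioxide contribution → 3.264 μm/a
  chloride contribution → 21.97 μm/a
  ⇒ r_corr(carbon steel) = 25.23 μm/a
Long-term exponent b (ISO 9224 Table 2, B1) = 0.523
  D(2) = 25.23 × 2^0.523 = 25.23 × 1.437 = 36.25 μm
  Mass loss = 36.25 μm × 7.85 g/cm³ = 284.6 g·m⁻²

D(2) = 285 g·m⁻²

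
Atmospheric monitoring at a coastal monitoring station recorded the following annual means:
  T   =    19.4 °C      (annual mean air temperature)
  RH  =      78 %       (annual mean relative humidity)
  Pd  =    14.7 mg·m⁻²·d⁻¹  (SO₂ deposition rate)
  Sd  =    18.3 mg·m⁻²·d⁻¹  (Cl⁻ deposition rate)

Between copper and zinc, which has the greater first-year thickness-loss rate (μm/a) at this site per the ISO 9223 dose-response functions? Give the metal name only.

copper: temperature factor f = -0.080·(9.4) = -0.7520
  Pd branch = 0.0053·Pd^0.26·e^(0.059·RH+f) = 0.501 μm/a
  Sd branch = 0.01025·Sd^0.27·e^(0.036·RH+0.049·T) = 0.9637 μm/a
  r_corr = 0.501 + 0.9637 = 1.465 μm/a
zinc: T>10 °C ⇒ hinge -0.071·(19.4−10) = -0.6674
  Pd branch = 0.0129·Pd^0.44·e^(0.046·RH+f) = 0.7809 μm/a
  Cl⁻ term: 0.0175·18.3^0.57·exp(0.008·78+0.085·19.4) = 0.8908
  sum: 0.7809 + 0.8908 → r_corr = 1.672 μm/a
Ordering by μm/a: zinc (1.67) > copper (1.46)

zinc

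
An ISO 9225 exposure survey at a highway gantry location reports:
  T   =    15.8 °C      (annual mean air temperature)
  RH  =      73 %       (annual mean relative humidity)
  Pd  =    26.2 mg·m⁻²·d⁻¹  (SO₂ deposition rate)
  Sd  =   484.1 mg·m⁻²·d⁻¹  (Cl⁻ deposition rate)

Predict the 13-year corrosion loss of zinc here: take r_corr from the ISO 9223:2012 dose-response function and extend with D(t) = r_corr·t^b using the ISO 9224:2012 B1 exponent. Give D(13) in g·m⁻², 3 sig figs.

D(13) = 294 g·m⁻²

zinc: T>10 °C ⇒ hinge -0.071·(15.8−10) = -0.4118
  sulphur-dioxide contribution → 1.033 μm/a
  chloride contribution → 4.077 μm/a
  ⇒ r_corr(zinc) = 5.11 μm/a
Long-term exponent b (ISO 9224 Table 2, B1) = 0.813
  D(13) = 5.11 × 13^0.813 = 5.11 × 8.047 = 41.12 μm
  Mass loss = 41.12 μm × 7.14 g/cm³ = 293.6 g·m⁻²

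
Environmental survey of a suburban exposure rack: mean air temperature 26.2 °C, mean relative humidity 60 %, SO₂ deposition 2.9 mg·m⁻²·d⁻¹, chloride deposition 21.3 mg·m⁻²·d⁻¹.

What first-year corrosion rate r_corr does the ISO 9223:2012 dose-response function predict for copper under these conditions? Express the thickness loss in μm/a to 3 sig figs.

copper: temperature factor f = -0.080·(16.2) = -1.2960
  SO₂ term: 0.0053·2.9^0.26·exp(0.059·60-1.2960) = 0.06593
  Cl⁻ term: 0.01025·21.3^0.27·exp(0.036·60+0.049·26.2) = 0.7328
  sum: 0.06593 + 0.7328 → r_corr = 0.7988 μm/a

r_corr = 0.799 μm/a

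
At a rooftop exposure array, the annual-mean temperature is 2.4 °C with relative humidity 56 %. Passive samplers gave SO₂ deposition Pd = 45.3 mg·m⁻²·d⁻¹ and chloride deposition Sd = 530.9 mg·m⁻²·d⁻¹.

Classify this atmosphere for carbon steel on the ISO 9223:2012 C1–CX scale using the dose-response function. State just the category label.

carbon steel: T≤10 °C ⇒ hinge +0.150·(2.4−10) = -1.1400
  SO₂ term: 1.77·45.3^0.52·exp(0.02·56-1.1400) = 12.6
  Sd branch = 0.102·Sd^0.62·e^(0.033·RH+0.04·T) = 34.86 μm/a
  sum: 12.6 + 34.86 → r_corr = 47.47 μm/a
ISO 9223 Table 2 (carbon steel): 25 < 47.5 ≤ 50 μm/a ⇒ C3

C3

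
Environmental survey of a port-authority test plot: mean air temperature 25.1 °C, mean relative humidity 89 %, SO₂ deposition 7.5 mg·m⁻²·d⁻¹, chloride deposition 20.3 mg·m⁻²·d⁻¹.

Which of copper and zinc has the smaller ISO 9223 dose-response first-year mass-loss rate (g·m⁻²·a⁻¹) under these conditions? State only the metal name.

zinc

copper: temperature factor f = -0.080·(15.1) = -1.2080
  sulphur-dioxide contribution → 0.5101 μm/a
  chloride contribution → 1.947 μm/a
  ⇒ r_corr(copper) = 2.457 μm/a
  mass loss = 2.457 μm/a × 8.96 g/cm³ = 22.02 g·m⁻²·a⁻¹
zinc: f(T) = -0.071·(T−10) [T>10 °C] = -1.0721
  sulphur-dioxide contribution → 0.6427 μm/a
  chloride contribution → 1.675 μm/a
  ⇒ r_corr(zinc) = 2.318 μm/a
  mass loss = 2.318 μm/a × 7.14 g/cm³ = 16.55 g·m⁻²·a⁻¹
Ordering by g·m⁻²·a⁻¹: copper (22) > zinc (16.6)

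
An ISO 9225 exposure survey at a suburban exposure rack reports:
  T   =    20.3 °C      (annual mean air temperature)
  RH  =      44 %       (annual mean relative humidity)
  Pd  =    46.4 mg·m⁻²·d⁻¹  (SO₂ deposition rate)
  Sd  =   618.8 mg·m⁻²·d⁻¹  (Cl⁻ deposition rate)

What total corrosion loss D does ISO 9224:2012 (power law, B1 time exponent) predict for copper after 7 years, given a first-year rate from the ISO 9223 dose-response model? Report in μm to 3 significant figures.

copper: f(T) = -0.080·(T−10) [T>10 °C] = -0.8240
  SO₂ term: 0.0053·46.4^0.26·exp(0.059·44-0.8240) = 0.08456
  Sd branch = 0.01025·Sd^0.27·e^(0.036·RH+0.049·T) = 0.7662 μm/a
  sum: 0.08456 + 0.7662 → r_corr = 0.8508 μm/a
ISO 9224: D(t) = r_corr · t^b with b = 0.667 (copper, B1)
  D(7) = 0.8508 × 7^0.667 = 0.8508 × 3.662 = 3.115 μm

D(7) = 3.12 μm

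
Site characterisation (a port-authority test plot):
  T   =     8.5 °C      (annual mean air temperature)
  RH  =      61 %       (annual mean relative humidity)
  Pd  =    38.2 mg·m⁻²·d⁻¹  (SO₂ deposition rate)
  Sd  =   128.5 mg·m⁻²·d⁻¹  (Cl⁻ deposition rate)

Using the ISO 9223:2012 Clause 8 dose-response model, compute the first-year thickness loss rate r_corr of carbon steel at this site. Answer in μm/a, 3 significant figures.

r_corr = 53.6 μm/a

carbon steel: temperature factor f = +0.150·(-1.5) = -0.2250
  sulphur-dioxide contribution → 31.83 μm/a
  chloride contribution → 21.78 μm/a
  total first-year rate 53.6 μm/a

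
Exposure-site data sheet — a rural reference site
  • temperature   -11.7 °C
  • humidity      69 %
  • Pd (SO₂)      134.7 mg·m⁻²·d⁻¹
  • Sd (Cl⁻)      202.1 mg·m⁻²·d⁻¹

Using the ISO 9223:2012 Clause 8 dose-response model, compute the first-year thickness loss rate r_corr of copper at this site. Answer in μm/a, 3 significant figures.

copper: T≤10 °C ⇒ hinge +0.126·(-11.7−10) = -2.7342
  Pd branch = 0.0053·Pd^0.26·e^(0.059·RH+f) = 0.07219 μm/a
  Cl⁻ term: 0.01025·202.1^0.27·exp(0.036·69+0.049·-11.7) = 0.2904
  r_corr = 0.07219 + 0.2904 = 0.3626 μm/a

r_corr = 0.363 μm/a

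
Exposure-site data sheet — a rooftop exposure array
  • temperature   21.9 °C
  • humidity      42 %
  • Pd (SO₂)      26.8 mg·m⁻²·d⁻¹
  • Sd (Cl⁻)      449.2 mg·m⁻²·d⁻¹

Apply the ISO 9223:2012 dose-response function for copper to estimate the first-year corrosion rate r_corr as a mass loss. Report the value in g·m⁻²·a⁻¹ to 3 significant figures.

r_corr = 6.85 g·m⁻²·a⁻¹

copper: f(T) = -0.080·(T−10) [T>10 °C] = -0.9520
  sulphur-dioxide contribution → 0.05732 μm/a
  chloride contribution → 0.7073 μm/a
  total first-year rate 0.7646 μm/a
Convert to mass loss: 0.7646 μm/a × 8.96 g/cm³ = 6.851 g·m⁻²·a⁻¹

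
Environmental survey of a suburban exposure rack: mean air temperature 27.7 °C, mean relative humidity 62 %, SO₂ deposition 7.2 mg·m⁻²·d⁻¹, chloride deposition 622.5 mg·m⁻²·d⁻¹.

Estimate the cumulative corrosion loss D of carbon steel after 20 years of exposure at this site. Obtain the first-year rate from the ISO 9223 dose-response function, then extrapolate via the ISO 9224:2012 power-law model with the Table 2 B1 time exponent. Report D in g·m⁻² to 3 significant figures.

carbon steel: f(T) = -0.054·(T−10) [T>10 °C] = -0.9558
  Pd branch = 1.77·Pd^0.52·e^(0.02·RH+f) = 6.565 μm/a
  Cl⁻ term: 0.102·622.5^0.62·exp(0.033·62+0.04·27.7) = 129
  sum: 6.565 + 129 → r_corr = 135.6 μm/a
Long-term exponent b (ISO 9224 Table 2, B1) = 0.523
  D(20) = 135.6 × 20^0.523 = 135.6 × 4.791 = 649.7 μm
  Mass loss = 649.7 μm × 7.85 g/cm³ = 5100 g·m⁻²

D(20) = 5.10e+03 g·m⁻²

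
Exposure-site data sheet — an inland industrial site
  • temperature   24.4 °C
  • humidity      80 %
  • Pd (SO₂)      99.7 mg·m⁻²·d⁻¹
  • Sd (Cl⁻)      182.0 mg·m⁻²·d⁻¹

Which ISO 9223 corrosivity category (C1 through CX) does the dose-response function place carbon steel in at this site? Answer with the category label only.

carbon steel: temperature factor f = -0.054·(14.4) = -0.7776
  Pd branch = 1.77·Pd^0.52·e^(0.02·RH+f) = 44.1 μm/a
  Cl⁻ term: 0.102·182.0^0.62·exp(0.033·80+0.04·24.4) = 95.55
  sum: 44.1 + 95.55 → r_corr = 139.7 μm/a
ISO 9223 Table 2 (carbon steel): 80 < 140 ≤ 200 μm/a ⇒ C5

C5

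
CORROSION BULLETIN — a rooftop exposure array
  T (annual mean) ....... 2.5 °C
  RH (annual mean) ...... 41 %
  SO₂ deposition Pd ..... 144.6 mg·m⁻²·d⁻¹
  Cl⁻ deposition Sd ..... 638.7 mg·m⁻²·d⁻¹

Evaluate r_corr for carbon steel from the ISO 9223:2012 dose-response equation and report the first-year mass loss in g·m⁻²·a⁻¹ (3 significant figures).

carbon steel: f(T) = +0.150·(T−10) [T≤10 °C] = -1.1250
  SO₂ term: 1.77·144.6^0.52·exp(0.02·41-1.1250) = 17.33
  Sd branch = 0.102·Sd^0.62·e^(0.033·RH+0.04·T) = 23.93 μm/a
  sum: 17.33 + 23.93 → r_corr = 41.26 μm/a
Convert to mass loss: 41.26 μm/a × 7.85 g/cm³ = 323.9 g·m⁻²·a⁻¹

r_corr = 324 g·m⁻²·a⁻¹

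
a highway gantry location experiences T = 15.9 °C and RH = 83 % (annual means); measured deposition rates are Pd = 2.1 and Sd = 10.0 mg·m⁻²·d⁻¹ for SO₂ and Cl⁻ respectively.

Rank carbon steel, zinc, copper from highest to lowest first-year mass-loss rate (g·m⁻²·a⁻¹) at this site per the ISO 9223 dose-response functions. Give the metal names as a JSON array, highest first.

["carbon steel", "copper", "zinc"]

carbon steel: T>10 °C ⇒ hinge -0.054·(15.9−10) = -0.3186
  SO₂ term: 1.77·2.1^0.52·exp(0.02·83-0.3186) = 9.956
  Sd branch = 0.102·Sd^0.62·e^(0.033·RH+0.04·T) = 12.43 μm/a
  r_corr = 9.956 + 12.43 = 22.38 μm/a
  mass loss = 22.38 μm/a × 7.85 g/cm³ = 175.7 g·m⁻²·a⁻¹
zinc: temperature factor f = -0.071·(5.9) = -0.4189
  Pd branch = 0.0129·Pd^0.44·e^(0.046·RH+f) = 0.5353 μm/a
  Sd branch = 0.0175·Sd^0.57·e^(0.008·RH+0.085·T) = 0.4879 μm/a
  r_corr = 0.5353 + 0.4879 = 1.023 μm/a
  mass loss = 1.023 μm/a × 7.14 g/cm³ = 7.306 g·m⁻²·a⁻¹
copper: f(T) = -0.080·(T−10) [T>10 °C] = -0.4720
  Pd branch = 0.0053·Pd^0.26·e^(0.059·RH+f) = 0.5368 μm/a
  Cl⁻ term: 0.01025·10.0^0.27·exp(0.036·83+0.049·15.9) = 0.8256
  r_corr = 0.5368 + 0.8256 = 1.362 μm/a
  mass loss = 1.362 μm/a × 8.96 g/cm³ = 12.21 g·m⁻²·a⁻¹
Ordering by g·m⁻²·a⁻¹: carbon steel (176) > copper (12.2) > zinc (7.31)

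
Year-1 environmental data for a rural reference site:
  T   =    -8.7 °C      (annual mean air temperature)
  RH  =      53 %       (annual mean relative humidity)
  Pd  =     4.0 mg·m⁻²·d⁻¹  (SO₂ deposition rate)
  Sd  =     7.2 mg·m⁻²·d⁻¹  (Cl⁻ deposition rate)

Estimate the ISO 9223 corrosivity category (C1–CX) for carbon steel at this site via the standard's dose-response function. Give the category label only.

carbon steel: T≤10 °C ⇒ hinge +0.150·(-8.7−10) = -2.8050
  sulphur-dioxide contribution → 0.6356 μm/a
  chloride contribution → 1.408 μm/a
  ⇒ r_corr(carbon steel) = 2.044 μm/a
ISO 9223 Table 2 (carbon steel): 1.3 < 2.04 ≤ 25 μm/a ⇒ C2

C2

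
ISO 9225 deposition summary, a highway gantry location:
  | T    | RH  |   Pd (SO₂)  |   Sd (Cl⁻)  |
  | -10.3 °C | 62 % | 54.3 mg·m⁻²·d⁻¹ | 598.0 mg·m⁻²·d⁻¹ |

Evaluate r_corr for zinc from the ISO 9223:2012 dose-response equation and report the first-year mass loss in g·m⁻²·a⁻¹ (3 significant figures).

zinc: T≤10 °C ⇒ hinge +0.038·(-10.3−10) = -0.7714
  Pd branch = 0.0129·Pd^0.44·e^(0.046·RH+f) = 0.5991 μm/a
  Cl⁻ term: 0.0175·598.0^0.57·exp(0.008·62+0.085·-10.3) = 0.4581
  sum: 0.5991 + 0.4581 → r_corr = 1.057 μm/a
Convert to mass loss: 1.057 μm/a × 7.14 g/cm³ = 7.548 g·m⁻²·a⁻¹

r_corr = 7.55 g·m⁻²·a⁻¹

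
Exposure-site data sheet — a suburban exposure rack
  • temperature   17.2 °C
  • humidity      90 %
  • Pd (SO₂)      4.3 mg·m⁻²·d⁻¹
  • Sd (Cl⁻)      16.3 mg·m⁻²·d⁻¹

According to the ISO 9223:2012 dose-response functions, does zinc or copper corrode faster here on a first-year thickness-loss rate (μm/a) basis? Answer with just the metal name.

zinc: temperature factor f = -0.071·(7.2) = -0.5112
  Pd branch = 0.0129·Pd^0.44·e^(0.046·RH+f) = 0.9232 μm/a
  Sd branch = 0.0175·Sd^0.57·e^(0.008·RH+0.085·T) = 0.7614 μm/a
  sum: 0.9232 + 0.7614 → r_corr = 1.685 μm/a
copper: temperature factor f = -0.080·(7.2) = -0.5760
  SO₂ term: 0.0053·4.3^0.26·exp(0.059·90-0.5760) = 0.8809
  Sd branch = 0.01025·Sd^0.27·e^(0.036·RH+0.049·T) = 1.292 μm/a
  r_corr = 0.8809 + 1.292 = 2.173 μm/a
Ordering by μm/a: copper (2.17) > zinc (1.68)

copper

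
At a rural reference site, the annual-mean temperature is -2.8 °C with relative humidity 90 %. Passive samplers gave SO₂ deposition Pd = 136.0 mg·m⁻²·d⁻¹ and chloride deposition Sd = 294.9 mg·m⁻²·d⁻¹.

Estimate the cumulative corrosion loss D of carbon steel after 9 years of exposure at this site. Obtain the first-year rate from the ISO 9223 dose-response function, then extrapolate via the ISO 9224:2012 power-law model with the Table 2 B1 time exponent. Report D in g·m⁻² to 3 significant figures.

D(9) = 2.00e+03 g·m⁻²

carbon steel: f(T) = +0.150·(T−10) [T≤10 °C] = -1.9200
  SO₂ term: 1.77·136.0^0.52·exp(0.02·90-1.9200) = 20.2
  Sd branch = 0.102·Sd^0.62·e^(0.033·RH+0.04·T) = 60.4 μm/a
  sum: 20.2 + 60.4 → r_corr = 80.59 μm/a
Power-law: D(9) = r_corr · 9^0.523
  D(9) = 80.59 × 9^0.523 = 80.59 × 3.156 = 254.3 μm
  Mass loss = 254.3 μm × 7.85 g/cm³ = 1996 g·m⁻²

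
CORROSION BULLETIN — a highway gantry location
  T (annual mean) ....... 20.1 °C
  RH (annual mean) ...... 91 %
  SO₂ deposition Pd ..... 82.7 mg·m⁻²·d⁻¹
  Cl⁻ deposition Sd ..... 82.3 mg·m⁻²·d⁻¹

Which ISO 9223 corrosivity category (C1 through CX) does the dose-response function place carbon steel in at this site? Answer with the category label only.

carbon steel: temperature factor f = -0.054·(10.1) = -0.5454
  sulphur-dioxide contribution → 62.9 μm/a
  chloride contribution → 70.71 μm/a
  ⇒ r_corr(carbon steel) = 133.6 μm/a
Category bounds: 80…200 μm/a bracket r_corr ⇒ C5

C5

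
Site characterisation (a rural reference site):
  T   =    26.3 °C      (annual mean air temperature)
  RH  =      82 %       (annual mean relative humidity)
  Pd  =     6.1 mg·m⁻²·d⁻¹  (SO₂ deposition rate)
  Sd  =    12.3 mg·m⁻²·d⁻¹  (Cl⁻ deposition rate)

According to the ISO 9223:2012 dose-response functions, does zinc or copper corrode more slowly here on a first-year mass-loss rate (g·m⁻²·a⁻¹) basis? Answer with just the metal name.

zinc: temperature factor f = -0.071·(16.3) = -1.1573
  SO₂ term: 0.0129·6.1^0.44·exp(0.046·82-1.1573) = 0.3906
  Sd branch = 0.0175·Sd^0.57·e^(0.008·RH+0.085·T) = 1.318 μm/a
  sum: 0.3906 + 1.318 → r_corr = 1.709 μm/a
  mass loss = 1.709 μm/a × 7.14 g/cm³ = 12.2 g·m⁻²·a⁻¹
copper: temperature factor f = -0.080·(16.3) = -1.3040
  Pd branch = 0.0053·Pd^0.26·e^(0.059·RH+f) = 0.2906 μm/a
  Cl⁻ term: 0.01025·12.3^0.27·exp(0.036·82+0.049·26.3) = 1.402
  sum: 0.2906 + 1.402 → r_corr = 1.692 μm/a
  mass loss = 1.692 μm/a × 8.96 g/cm³ = 15.16 g·m⁻²·a⁻¹
Ordering by g·m⁻²·a⁻¹: copper (15.2) > zinc (12.2)

zinc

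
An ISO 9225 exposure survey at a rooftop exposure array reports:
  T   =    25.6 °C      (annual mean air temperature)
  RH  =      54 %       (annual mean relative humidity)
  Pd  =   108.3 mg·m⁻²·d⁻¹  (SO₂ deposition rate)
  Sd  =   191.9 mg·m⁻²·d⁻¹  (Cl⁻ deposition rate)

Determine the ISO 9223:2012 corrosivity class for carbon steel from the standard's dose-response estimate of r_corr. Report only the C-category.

C4

carbon steel: f(T) = -0.054·(T−10) [T>10 °C] = -0.8424
  sulphur-dioxide contribution → 25.65 μm/a
  chloride contribution → 43.93 μm/a
  total first-year rate 69.58 μm/a
Category bounds: 50…80 μm/a bracket r_corr ⇒ C4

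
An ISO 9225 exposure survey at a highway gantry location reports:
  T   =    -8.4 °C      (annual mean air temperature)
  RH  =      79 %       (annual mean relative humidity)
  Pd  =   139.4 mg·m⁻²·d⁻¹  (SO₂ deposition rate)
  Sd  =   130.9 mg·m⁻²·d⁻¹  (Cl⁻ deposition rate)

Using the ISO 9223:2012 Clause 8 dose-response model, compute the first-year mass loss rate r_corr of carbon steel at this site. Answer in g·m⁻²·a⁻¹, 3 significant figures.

carbon steel: f(T) = +0.150·(T−10) [T≤10 °C] = -2.7600
  sulphur-dioxide contribution → 7.088 μm/a
  chloride contribution → 20.29 μm/a
  ⇒ r_corr(carbon steel) = 27.38 μm/a
Convert to mass loss: 27.38 μm/a × 7.85 g/cm³ = 215 g·m⁻²·a⁻¹

r_corr = 215 g·m⁻²·a⁻¹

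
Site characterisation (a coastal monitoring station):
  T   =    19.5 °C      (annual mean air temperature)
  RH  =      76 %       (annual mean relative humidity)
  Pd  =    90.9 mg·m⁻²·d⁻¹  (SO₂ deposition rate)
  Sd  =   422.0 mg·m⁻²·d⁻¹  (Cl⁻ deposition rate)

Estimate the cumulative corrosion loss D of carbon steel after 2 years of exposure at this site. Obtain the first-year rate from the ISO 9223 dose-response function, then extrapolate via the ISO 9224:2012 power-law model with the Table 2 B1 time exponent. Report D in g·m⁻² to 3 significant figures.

D(2) = 1.88e+03 g·m⁻²

carbon steel: f(T) = -0.054·(T−10) [T>10 °C] = -0.5130
  Pd branch = 1.77·Pd^0.52·e^(0.02·RH+f) = 50.55 μm/a
  Cl⁻ term: 0.102·422.0^0.62·exp(0.033·76+0.04·19.5) = 115.9
  r_corr = 50.55 + 115.9 = 166.5 μm/a
ISO 9224: D(t) = r_corr · t^b with b = 0.523 (carbon steel, B1)
  D(2) = 166.5 × 2^0.523 = 166.5 × 1.437 = 239.3 μm
  Mass loss = 239.3 μm × 7.85 g/cm³ = 1878 g·m⁻²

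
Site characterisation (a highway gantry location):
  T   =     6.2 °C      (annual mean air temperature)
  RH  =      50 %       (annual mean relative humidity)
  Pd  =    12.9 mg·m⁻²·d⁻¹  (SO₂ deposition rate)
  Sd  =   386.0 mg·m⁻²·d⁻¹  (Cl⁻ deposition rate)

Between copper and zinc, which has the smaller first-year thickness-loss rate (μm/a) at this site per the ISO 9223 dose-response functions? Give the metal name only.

copper

copper: temperature factor f = +0.126·(-3.8) = -0.4788
  SO₂ term: 0.0053·12.9^0.26·exp(0.059·50-0.4788) = 0.122
  Cl⁻ term: 0.01025·386.0^0.27·exp(0.036·50+0.049·6.2) = 0.4195
  r_corr = 0.122 + 0.4195 = 0.5415 μm/a
zinc: f(T) = +0.038·(T−10) [T≤10 °C] = -0.1444
  SO₂ term: 0.0129·12.9^0.44·exp(0.046·50-0.1444) = 0.3431
  Cl⁻ term: 0.0175·386.0^0.57·exp(0.008·50+0.085·6.2) = 1.318
  sum: 0.3431 + 1.318 → r_corr = 1.661 μm/a
Ordering by μm/a: zinc (1.66) > copper (0.542)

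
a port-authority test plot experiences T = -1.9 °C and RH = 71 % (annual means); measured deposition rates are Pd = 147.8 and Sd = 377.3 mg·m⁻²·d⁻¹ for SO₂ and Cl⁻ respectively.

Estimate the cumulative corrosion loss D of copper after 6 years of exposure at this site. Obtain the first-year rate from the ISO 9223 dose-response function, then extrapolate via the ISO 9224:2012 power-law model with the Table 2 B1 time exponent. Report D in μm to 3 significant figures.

D(6) = 2.92 μm

copper: T≤10 °C ⇒ hinge +0.126·(-1.9−10) = -1.4994
  Pd branch = 0.0053·Pd^0.26·e^(0.059·RH+f) = 0.2861 μm/a
  Cl⁻ term: 0.01025·377.3^0.27·exp(0.036·71+0.049·-1.9) = 0.5971
  sum: 0.2861 + 0.5971 → r_corr = 0.8832 μm/a
Long-term exponent b (ISO 9224 Table 2, B1) = 0.667
  D(6) = 0.8832 × 6^0.667 = 0.8832 × 3.304 = 2.918 μm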